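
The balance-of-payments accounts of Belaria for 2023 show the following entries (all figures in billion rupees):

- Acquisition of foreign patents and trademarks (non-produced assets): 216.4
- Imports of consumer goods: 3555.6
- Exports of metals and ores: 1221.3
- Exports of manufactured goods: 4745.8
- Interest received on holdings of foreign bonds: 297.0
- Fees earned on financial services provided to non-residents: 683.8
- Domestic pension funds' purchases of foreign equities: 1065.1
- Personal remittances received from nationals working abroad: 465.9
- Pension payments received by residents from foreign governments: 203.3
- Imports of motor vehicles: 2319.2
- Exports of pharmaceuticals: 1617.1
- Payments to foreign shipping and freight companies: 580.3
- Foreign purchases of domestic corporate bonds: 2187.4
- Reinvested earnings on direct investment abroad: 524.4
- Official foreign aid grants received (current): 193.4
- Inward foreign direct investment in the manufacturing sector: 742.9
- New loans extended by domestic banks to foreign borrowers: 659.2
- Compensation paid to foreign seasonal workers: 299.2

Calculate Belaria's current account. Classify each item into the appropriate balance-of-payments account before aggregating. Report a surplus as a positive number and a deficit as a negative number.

Goods: 1221.3 - 2319.2 + 1617.1 - 3555.6 + 4745.8 = 1709.4
Services: 683.8 - 580.3 = 103.5
Primary income: -299.2 + 297.0 + 524.4 = 522.2
Secondary income: 465.9 + 193.4 + 203.3 = 862.6
Current account = 1709.4 + 103.5 + 522.2 + 862.6 = 3197.7
(Excluded from the current account — capital account: acquisition of foreign patents and trademarks (non-produced assets) 216.4; financial account: domestic pension funds' purchases of foreign equities 1065.1, foreign purchases of domestic corporate bonds 2187.4, inward foreign direct investment in the manufacturing sector 742.9, new loans extended by domestic banks to foreign borrowers 659.2.)

3197.7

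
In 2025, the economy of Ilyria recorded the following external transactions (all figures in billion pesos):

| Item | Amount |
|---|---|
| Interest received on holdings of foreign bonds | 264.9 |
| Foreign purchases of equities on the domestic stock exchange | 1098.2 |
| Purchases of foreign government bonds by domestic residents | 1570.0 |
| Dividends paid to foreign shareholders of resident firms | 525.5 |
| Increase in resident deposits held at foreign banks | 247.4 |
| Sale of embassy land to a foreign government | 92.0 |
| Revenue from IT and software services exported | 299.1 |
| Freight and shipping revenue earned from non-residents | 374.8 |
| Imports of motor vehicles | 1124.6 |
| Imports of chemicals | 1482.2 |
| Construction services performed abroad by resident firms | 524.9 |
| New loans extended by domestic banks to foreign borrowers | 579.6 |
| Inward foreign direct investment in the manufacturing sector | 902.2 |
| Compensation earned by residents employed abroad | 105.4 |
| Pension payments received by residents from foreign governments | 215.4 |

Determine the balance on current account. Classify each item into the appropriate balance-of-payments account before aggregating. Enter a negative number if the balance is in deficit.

-1347.8

Goods: -1124.6 - 1482.2 = -2606.8
Services: 374.8 + 524.9 + 299.1 = 1198.8
Primary income: 105.4 + 264.9 - 525.5 = -155.2
Secondary income: 215.4
Current account = (-2606.8) + 1198.8 + (-155.2) + 215.4 = -1347.8
(Excluded from the current account — financial account: foreign purchases of equities on the domestic stock exchange 1098.2, purchases of foreign government bonds by domestic residents 1570.0, increase in resident deposits held at foreign banks 247.4, new loans extended by domestic banks to foreign borrowers 579.6, inward foreign direct investment in the manufacturing sector 902.2; capital account: sale of embassy land to a foreign government 92.0.)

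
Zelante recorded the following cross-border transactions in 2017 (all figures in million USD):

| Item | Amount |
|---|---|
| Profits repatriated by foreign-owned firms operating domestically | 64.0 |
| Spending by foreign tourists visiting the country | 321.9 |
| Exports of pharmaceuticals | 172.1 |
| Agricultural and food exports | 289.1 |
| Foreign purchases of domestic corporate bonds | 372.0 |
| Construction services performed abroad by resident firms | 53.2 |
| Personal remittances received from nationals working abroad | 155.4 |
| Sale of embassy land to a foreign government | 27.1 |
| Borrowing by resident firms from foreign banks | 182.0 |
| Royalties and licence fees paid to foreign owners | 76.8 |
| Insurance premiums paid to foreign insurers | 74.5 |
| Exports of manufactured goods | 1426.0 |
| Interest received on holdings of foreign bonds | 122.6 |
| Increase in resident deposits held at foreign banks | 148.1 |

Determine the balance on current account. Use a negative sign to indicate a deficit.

Goods: 1426.0 + 172.1 + 289.1 = 1887.2
Services: -76.8 + 53.2 - 74.5 + 321.9 = 223.8
Primary income: -64.0 + 122.6 = 58.6
Secondary income: 155.4
Current account = 1887.2 + 223.8 + 58.6 + 155.4 = 2325.0
(Excluded from the current account — financial account: foreign purchases of domestic corporate bonds 372.0, borrowing by resident firms from foreign banks 182.0, increase in resident deposits held at foreign banks 148.1; capital account: sale of embassy land to a foreign government 27.1.)

2325.0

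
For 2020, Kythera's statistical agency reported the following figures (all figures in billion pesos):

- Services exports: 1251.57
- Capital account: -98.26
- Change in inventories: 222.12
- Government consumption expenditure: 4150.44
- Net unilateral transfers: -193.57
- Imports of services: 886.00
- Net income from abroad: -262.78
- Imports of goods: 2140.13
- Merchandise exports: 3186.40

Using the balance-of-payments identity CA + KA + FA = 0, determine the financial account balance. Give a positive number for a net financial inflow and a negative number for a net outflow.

-857.23

Goods balance = 3186.40 - 2140.13 = 1046.27
Services balance = 1251.57 - 886.00 = 365.57
Trade balance (goods + services) = 1046.27 + 365.57 = 1411.84
Net primary income = -262.78
Net secondary income = -193.57
Current account = 1411.84 + (-262.78) + (-193.57) = 955.49
Financial account = -(955.49 + (-98.26)) = -857.23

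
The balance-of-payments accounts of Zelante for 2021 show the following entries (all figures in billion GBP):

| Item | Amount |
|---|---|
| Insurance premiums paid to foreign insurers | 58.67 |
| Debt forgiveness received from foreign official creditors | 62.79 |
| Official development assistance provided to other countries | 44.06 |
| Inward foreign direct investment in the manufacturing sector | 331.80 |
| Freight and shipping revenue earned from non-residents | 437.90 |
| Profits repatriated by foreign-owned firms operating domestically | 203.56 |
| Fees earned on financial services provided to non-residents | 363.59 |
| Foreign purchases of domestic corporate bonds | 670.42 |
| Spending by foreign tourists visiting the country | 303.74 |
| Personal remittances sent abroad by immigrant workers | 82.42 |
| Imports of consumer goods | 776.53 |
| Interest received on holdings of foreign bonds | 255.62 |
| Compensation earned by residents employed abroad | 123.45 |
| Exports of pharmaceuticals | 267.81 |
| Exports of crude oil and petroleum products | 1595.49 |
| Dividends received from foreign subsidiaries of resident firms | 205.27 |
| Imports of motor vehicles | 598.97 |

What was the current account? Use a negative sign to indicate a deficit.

Goods: -598.97 + 267.81 + 1595.49 - 776.53 = 487.80
Services: 303.74 + 363.59 - 58.67 + 437.90 = 1046.56
Primary income: 205.27 + 123.45 + 255.62 - 203.56 = 380.78
Secondary income: -82.42 - 44.06 = -126.48
Current account = 487.80 + 1046.56 + 380.78 + (-126.48) = 1788.66
(Excluded from the current account — capital account: debt forgiveness received from foreign official creditors 62.79; financial account: inward foreign direct investment in the manufacturing sector 331.80, foreign purchases of domestic corporate bonds 670.42.)

1788.66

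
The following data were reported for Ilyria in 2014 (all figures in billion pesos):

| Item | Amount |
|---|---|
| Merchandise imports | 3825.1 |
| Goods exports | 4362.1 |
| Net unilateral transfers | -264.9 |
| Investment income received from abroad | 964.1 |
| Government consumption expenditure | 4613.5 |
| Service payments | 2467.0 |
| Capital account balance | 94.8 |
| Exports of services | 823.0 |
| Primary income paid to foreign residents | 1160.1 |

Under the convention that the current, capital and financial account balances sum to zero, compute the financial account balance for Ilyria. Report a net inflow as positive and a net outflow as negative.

1473.1

Goods balance = 4362.1 - 3825.1 = 537.0
Services balance = 823.0 - 2467.0 = -1644.0
Trade balance (goods + services) = 537.0 + (-1644.0) = -1107.0
Net primary income = 964.1 - 1160.1 = -196.0
Net secondary income = -264.9
Current account = -1107.0 + (-196.0) + (-264.9) = -1567.9
Financial account = -(-1567.9 + 94.8) = 1473.1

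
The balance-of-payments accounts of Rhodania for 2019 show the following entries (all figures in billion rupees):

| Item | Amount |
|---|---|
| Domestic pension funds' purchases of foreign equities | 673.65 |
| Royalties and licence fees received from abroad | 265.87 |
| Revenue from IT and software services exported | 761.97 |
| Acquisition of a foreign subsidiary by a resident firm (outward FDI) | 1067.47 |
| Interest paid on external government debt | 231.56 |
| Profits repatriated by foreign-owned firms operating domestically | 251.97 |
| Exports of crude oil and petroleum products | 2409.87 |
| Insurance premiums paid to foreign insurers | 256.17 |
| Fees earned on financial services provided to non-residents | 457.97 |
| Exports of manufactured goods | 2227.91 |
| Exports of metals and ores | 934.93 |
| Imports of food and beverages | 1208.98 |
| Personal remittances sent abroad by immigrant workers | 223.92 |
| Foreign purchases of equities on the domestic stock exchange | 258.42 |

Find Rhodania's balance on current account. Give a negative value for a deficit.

Goods: 2409.87 + 934.93 + 2227.91 - 1208.98 = 4363.73
Services: 761.97 + 265.87 - 256.17 + 457.97 = 1229.64
Primary income: -251.97 - 231.56 = -483.53
Secondary income: -223.92
Current account = 4363.73 + 1229.64 + (-483.53) + (-223.92) = 4885.92
(Excluded from the current account — financial account: domestic pension funds' purchases of foreign equities 673.65, acquisition of a foreign subsidiary by a resident firm (outward FDI) 1067.47, foreign purchases of equities on the domestic stock exchange 258.42.)

4885.92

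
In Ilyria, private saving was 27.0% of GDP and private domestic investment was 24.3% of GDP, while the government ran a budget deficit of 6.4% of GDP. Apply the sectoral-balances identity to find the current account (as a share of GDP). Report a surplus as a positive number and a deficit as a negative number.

-3.7

By the sectoral-balances identity, CA = (S_private - I) + (T - G).
Private balance = 27.0 - 24.3 = 2.7
Government balance (T - G) = -6.4
CA = 2.7 + (-6.4) = -3.7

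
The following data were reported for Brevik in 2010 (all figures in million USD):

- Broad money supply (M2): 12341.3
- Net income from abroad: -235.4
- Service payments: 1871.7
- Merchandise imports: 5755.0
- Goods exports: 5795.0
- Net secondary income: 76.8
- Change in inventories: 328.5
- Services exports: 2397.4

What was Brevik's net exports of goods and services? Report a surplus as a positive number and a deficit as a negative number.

Goods balance = 5795.0 - 5755.0 = 40.0
Services balance = 2397.4 - 1871.7 = 525.7
Trade balance (goods + services) = 40.0 + 525.7 = 565.7

565.7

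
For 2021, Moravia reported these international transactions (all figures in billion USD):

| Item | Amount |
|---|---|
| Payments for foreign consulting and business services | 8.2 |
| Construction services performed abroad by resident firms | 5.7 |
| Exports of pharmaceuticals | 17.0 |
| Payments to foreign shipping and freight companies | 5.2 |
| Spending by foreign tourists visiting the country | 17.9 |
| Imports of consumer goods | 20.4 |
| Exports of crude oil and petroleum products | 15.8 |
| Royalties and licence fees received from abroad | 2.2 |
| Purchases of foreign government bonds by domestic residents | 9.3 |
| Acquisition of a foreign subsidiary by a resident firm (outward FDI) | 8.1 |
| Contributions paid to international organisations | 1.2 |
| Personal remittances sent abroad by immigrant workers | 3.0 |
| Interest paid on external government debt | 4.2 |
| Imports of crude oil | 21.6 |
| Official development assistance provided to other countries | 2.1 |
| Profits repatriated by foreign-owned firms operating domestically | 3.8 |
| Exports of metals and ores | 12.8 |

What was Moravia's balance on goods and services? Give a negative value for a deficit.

Goods: -20.4 - 21.6 + 12.8 + 17.0 + 15.8 = 3.6
Services: 5.7 - 8.2 + 17.9 - 5.2 + 2.2 = 12.4
Trade balance = 3.6 + 12.4 = 16.0
(Excluded from the trade balance — financial account: purchases of foreign government bonds by domestic residents 9.3, acquisition of a foreign subsidiary by a resident firm (outward FDI) 8.1; secondary income: contributions paid to international organisations 1.2, personal remittances sent abroad by immigrant workers 3.0, official development assistance provided to other countries 2.1; primary income: interest paid on external government debt 4.2, profits repatriated by foreign-owned firms operating domestically 3.8.)

16.0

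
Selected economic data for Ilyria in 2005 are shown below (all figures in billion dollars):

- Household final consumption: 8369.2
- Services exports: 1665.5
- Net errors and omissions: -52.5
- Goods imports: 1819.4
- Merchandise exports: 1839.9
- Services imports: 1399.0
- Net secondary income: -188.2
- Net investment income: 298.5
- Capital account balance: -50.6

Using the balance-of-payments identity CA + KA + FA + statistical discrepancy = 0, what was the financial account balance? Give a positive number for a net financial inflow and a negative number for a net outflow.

Goods balance = 1839.9 - 1819.4 = 20.5
Services balance = 1665.5 - 1399.0 = 266.5
Trade balance (goods + services) = 20.5 + 266.5 = 287.0
Net primary income = 298.5
Net secondary income = -188.2
Current account = 287.0 + 298.5 + (-188.2) = 397.3
Financial account = -(397.3 + (-50.6) + (-52.5)) = -294.2

-294.2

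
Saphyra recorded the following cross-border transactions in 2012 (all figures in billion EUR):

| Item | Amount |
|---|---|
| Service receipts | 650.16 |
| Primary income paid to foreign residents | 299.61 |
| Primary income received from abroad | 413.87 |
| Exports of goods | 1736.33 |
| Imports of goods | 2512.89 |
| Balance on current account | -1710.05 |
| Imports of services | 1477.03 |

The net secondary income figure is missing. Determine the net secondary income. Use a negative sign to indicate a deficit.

Current account = goods balance + services balance + net primary income + net secondary income
Sum of the known components = -1489.17
Net secondary income = CA - (known components) = -1710.05 - (-1489.17) = -220.88

-220.88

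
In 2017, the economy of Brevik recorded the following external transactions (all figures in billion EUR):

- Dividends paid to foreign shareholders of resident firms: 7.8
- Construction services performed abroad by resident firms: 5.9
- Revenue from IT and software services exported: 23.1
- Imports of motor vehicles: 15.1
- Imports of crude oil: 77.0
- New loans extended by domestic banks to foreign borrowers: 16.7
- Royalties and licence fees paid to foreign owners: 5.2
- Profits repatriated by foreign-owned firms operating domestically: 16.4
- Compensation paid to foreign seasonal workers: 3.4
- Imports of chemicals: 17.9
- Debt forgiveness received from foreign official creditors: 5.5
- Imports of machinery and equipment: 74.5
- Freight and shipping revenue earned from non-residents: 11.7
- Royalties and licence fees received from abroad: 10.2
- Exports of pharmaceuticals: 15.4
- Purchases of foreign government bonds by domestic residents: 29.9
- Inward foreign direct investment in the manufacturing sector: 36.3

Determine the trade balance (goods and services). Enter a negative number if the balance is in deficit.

-123.4

Goods: -17.9 - 15.1 + 15.4 - 74.5 - 77.0 = -169.1
Services: 10.2 + 11.7 + 5.9 - 5.2 + 23.1 = 45.7
Trade balance = -169.1 + 45.7 = -123.4
(Excluded from the trade balance — primary income: dividends paid to foreign shareholders of resident firms 7.8, profits repatriated by foreign-owned firms operating domestically 16.4, compensation paid to foreign seasonal workers 3.4; financial account: new loans extended by domestic banks to foreign borrowers 16.7, purchases of foreign government bonds by domestic residents 29.9, inward foreign direct investment in the manufacturing sector 36.3; capital account: debt forgiveness received from foreign official creditors 5.5.)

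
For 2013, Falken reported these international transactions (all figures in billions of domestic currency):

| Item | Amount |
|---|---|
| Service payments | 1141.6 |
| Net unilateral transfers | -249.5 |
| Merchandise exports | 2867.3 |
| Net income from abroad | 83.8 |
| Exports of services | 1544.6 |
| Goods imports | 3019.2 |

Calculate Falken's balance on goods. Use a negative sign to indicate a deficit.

Goods balance = 2867.3 - 3019.2 = -151.9

-151.9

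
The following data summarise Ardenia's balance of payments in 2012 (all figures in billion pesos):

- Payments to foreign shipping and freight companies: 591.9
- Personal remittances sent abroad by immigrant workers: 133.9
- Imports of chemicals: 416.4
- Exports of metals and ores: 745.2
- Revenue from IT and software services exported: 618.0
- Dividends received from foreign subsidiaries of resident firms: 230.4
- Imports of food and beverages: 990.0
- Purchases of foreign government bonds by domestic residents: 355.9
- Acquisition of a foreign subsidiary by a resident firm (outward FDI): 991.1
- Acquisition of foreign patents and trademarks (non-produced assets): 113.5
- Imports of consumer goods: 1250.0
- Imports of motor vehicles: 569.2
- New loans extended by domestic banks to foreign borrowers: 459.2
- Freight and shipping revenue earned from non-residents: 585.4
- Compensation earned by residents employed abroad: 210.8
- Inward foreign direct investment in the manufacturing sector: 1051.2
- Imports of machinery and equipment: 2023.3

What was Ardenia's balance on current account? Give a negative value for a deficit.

Goods: -2023.3 - 1250.0 - 990.0 + 745.2 - 416.4 - 569.2 = -4503.7
Services: -591.9 + 585.4 + 618.0 = 611.5
Primary income: 210.8 + 230.4 = 441.2
Secondary income: -133.9
Current account = (-4503.7) + 611.5 + 441.2 + (-133.9) = -3584.9
(Excluded from the current account — financial account: purchases of foreign government bonds by domestic residents 355.9, acquisition of a foreign subsidiary by a resident firm (outward FDI) 991.1, new loans extended by domestic banks to foreign borrowers 459.2, inward foreign direct investment in the manufacturing sector 1051.2; capital account: acquisition of foreign patents and trademarks (non-produced assets) 113.5.)

-3584.9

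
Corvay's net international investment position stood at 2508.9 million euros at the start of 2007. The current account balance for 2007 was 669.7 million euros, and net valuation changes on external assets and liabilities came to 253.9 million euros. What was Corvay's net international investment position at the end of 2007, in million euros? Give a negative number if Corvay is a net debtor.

3432.5

Change in NIIP = current account + net valuation change = 669.7 + 253.9 = 923.6
End-of-year NIIP = 2508.9 + 923.6 = 3432.5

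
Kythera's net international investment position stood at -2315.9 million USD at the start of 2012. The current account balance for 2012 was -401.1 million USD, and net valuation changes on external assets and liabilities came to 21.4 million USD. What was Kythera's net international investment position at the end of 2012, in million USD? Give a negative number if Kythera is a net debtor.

Change in NIIP = current account + net valuation change = -401.1 + 21.4 = -379.7
End-of-year NIIP = -2315.9 + (-379.7) = -2695.6

-2695.6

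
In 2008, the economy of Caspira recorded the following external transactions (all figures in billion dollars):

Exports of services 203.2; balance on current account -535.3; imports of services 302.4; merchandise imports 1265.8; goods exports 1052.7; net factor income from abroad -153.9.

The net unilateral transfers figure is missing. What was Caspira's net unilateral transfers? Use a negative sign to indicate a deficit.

-69.1

Current account = goods balance + services balance + net primary income + net secondary income
Sum of the known components = -466.2
Net unilateral transfers = CA - (known components) = -535.3 - (-466.2) = -69.1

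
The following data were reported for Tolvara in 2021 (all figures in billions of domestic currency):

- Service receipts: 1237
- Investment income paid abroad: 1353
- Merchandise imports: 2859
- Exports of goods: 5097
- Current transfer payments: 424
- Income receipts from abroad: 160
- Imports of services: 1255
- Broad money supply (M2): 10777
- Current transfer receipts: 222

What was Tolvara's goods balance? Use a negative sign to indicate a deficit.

Goods balance = 5097 - 2859 = 2238

2238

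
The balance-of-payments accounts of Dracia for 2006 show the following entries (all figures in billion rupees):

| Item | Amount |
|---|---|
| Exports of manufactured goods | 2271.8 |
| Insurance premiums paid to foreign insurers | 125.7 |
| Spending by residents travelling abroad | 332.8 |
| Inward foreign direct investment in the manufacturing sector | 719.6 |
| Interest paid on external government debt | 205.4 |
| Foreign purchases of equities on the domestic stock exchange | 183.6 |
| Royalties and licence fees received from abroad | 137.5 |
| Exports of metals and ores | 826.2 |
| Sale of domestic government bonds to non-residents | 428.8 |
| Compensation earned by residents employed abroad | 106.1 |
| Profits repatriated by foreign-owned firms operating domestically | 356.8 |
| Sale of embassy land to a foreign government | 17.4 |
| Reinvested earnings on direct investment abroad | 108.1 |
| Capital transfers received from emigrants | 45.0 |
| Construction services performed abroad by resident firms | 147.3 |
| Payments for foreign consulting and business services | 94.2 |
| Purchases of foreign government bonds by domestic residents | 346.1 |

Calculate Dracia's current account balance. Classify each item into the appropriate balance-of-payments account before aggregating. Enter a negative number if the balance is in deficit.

2482.1

Goods: 2271.8 + 826.2 = 3098.0
Services: -332.8 - 125.7 + 147.3 - 94.2 + 137.5 = -267.9
Primary income: 108.1 - 356.8 - 205.4 + 106.1 = -348.0
Current account = 3098.0 + (-267.9) + (-348.0) = 2482.1
(Excluded from the current account — financial account: inward foreign direct investment in the manufacturing sector 719.6, foreign purchases of equities on the domestic stock exchange 183.6, sale of domestic government bonds to non-residents 428.8, purchases of foreign government bonds by domestic residents 346.1; capital account: sale of embassy land to a foreign government 17.4, capital transfers received from emigrants 45.0.)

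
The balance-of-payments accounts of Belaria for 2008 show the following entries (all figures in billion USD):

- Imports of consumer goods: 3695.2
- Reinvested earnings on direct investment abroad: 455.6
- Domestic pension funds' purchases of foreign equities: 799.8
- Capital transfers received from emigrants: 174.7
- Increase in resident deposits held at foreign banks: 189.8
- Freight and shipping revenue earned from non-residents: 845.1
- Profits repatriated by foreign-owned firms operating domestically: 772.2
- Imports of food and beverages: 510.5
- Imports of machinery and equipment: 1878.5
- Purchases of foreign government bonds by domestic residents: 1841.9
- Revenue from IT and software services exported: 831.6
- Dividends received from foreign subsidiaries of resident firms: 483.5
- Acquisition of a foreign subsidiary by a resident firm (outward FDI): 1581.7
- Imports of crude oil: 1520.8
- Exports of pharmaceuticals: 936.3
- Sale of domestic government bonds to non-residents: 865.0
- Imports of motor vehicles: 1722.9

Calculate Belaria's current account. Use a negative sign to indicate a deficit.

Goods: -1878.5 - 3695.2 - 1520.8 - 510.5 - 1722.9 + 936.3 = -8391.6
Services: 845.1 + 831.6 = 1676.7
Primary income: 455.6 - 772.2 + 483.5 = 166.9
Current account = (-8391.6) + 1676.7 + 166.9 = -6548.0
(Excluded from the current account — financial account: domestic pension funds' purchases of foreign equities 799.8, increase in resident deposits held at foreign banks 189.8, purchases of foreign government bonds by domestic residents 1841.9, acquisition of a foreign subsidiary by a resident firm (outward FDI) 1581.7, sale of domestic government bonds to non-residents 865.0; capital account: capital transfers received from emigrants 174.7.)

-6548.0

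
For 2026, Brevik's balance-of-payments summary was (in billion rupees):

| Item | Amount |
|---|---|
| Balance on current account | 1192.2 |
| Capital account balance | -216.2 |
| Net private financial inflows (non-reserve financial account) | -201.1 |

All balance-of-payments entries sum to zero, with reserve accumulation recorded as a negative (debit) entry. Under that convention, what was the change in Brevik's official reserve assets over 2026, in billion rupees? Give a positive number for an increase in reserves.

Official reserve transactions balance = -(1192.2 + (-216.2) + (-201.1)) = -774.9
An accumulation of reserves is recorded as a debit (negative entry), so the change in the stock of reserves is the negative of that balance.
Change in official reserves = -(-774.9) = 774.9

774.9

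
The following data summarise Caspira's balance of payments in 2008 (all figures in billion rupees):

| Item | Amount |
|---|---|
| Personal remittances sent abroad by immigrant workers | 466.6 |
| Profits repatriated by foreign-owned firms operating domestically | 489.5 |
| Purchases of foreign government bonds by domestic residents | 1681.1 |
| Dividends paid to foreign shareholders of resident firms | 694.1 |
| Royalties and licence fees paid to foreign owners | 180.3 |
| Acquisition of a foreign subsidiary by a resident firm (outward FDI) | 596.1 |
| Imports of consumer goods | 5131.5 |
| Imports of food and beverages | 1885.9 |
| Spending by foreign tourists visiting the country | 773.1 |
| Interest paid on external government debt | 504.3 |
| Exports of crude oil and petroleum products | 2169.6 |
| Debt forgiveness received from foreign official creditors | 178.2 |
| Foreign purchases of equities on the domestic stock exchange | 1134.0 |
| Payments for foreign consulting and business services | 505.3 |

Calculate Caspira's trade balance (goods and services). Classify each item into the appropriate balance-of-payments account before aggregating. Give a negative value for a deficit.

Goods: -1885.9 - 5131.5 + 2169.6 = -4847.8
Services: 773.1 - 180.3 - 505.3 = 87.5
Trade balance = -4847.8 + 87.5 = -4760.3
(Excluded from the trade balance — secondary income: personal remittances sent abroad by immigrant workers 466.6; primary income: profits repatriated by foreign-owned firms operating domestically 489.5, dividends paid to foreign shareholders of resident firms 694.1, interest paid on external government debt 504.3; financial account: purchases of foreign government bonds by domestic residents 1681.1, acquisition of a foreign subsidiary by a resident firm (outward FDI) 596.1, foreign purchases of equities on the domestic stock exchange 1134.0; capital account: debt forgiveness received from foreign official creditors 178.2.)

-4760.3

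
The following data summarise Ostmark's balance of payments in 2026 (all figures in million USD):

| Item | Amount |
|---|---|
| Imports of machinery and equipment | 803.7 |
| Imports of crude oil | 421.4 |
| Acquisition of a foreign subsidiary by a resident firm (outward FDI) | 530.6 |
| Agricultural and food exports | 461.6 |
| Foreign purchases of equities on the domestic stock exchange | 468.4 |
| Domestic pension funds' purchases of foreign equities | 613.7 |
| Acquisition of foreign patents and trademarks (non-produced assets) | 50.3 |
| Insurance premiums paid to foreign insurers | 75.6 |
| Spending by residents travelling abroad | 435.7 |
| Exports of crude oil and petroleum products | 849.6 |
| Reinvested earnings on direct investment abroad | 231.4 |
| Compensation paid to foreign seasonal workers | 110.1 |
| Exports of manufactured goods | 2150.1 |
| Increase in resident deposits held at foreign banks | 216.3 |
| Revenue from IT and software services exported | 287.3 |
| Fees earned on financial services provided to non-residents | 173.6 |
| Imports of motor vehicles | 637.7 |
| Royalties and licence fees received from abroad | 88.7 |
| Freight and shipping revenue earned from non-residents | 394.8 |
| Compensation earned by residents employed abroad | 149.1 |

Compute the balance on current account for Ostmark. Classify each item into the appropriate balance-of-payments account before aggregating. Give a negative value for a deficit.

2302.0

Goods: 849.6 - 637.7 + 461.6 - 421.4 - 803.7 + 2150.1 = 1598.5
Services: 173.6 - 435.7 + 287.3 + 394.8 - 75.6 + 88.7 = 433.1
Primary income: 231.4 - 110.1 + 149.1 = 270.4
Current account = 1598.5 + 433.1 + 270.4 = 2302.0
(Excluded from the current account — financial account: acquisition of a foreign subsidiary by a resident firm (outward FDI) 530.6, foreign purchases of equities on the domestic stock exchange 468.4, domestic pension funds' purchases of foreign equities 613.7, increase in resident deposits held at foreign banks 216.3; capital account: acquisition of foreign patents and trademarks (non-produced assets) 50.3.)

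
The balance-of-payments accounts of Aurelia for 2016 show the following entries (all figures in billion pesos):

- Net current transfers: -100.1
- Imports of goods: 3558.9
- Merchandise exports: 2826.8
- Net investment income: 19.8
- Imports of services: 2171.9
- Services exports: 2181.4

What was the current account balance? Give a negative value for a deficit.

-802.9

Goods balance = 2826.8 - 3558.9 = -732.1
Services balance = 2181.4 - 2171.9 = 9.5
Trade balance (goods + services) = -732.1 + 9.5 = -722.6
Net primary income = 19.8
Net secondary income = -100.1
Current account = -722.6 + 19.8 + (-100.1) = -802.9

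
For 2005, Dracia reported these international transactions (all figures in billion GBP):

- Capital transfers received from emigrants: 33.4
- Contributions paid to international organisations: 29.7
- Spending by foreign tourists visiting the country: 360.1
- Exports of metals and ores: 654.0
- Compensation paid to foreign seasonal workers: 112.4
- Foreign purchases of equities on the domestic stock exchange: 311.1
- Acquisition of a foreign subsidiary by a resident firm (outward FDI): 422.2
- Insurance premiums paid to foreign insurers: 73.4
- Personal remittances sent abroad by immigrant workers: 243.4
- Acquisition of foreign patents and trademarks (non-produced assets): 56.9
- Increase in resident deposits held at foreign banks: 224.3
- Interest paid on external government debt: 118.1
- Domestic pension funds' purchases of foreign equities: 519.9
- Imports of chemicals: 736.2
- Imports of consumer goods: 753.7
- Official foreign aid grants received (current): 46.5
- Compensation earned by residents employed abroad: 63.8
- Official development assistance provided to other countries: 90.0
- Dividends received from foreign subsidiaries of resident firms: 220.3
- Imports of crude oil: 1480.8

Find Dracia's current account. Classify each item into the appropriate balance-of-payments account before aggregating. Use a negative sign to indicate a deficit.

-2293.0

Goods: -1480.8 - 736.2 + 654.0 - 753.7 = -2316.7
Services: 360.1 - 73.4 = 286.7
Primary income: -118.1 - 112.4 + 63.8 + 220.3 = 53.6
Secondary income: -90.0 - 29.7 + 46.5 - 243.4 = -316.6
Current account = (-2316.7) + 286.7 + 53.6 + (-316.6) = -2293.0
(Excluded from the current account — capital account: capital transfers received from emigrants 33.4, acquisition of foreign patents and trademarks (non-produced assets) 56.9; financial account: foreign purchases of equities on the domestic stock exchange 311.1, acquisition of a foreign subsidiary by a resident firm (outward FDI) 422.2, increase in resident deposits held at foreign banks 224.3, domestic pension funds' purchases of foreign equities 519.9.)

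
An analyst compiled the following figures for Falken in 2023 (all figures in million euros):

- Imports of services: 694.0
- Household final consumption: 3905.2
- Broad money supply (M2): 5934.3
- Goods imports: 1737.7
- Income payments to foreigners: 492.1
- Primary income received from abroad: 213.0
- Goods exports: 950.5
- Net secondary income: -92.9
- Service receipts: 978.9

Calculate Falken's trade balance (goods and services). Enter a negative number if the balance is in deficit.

Goods balance = 950.5 - 1737.7 = -787.2
Services balance = 978.9 - 694.0 = 284.9
Trade balance (goods + services) = -787.2 + 284.9 = -502.3

-502.3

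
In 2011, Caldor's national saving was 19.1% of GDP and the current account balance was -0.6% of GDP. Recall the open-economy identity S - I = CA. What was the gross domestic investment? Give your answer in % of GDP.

S - I = CA (net lending to the rest of the world).
I = S - CA = 19.1 - (-0.6) = 19.7

19.7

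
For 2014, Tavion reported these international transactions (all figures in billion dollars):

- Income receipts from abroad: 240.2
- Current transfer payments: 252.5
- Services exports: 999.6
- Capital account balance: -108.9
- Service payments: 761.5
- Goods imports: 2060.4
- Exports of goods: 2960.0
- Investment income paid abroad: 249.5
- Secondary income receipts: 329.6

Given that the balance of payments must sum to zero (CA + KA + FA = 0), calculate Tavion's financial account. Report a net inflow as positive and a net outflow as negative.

Goods balance = 2960.0 - 2060.4 = 899.6
Services balance = 999.6 - 761.5 = 238.1
Trade balance (goods + services) = 899.6 + 238.1 = 1137.7
Net primary income = 240.2 - 249.5 = -9.3
Net secondary income = 329.6 - 252.5 = 77.1
Current account = 1137.7 + (-9.3) + 77.1 = 1205.5
Financial account = -(1205.5 + (-108.9)) = -1096.6

-1096.6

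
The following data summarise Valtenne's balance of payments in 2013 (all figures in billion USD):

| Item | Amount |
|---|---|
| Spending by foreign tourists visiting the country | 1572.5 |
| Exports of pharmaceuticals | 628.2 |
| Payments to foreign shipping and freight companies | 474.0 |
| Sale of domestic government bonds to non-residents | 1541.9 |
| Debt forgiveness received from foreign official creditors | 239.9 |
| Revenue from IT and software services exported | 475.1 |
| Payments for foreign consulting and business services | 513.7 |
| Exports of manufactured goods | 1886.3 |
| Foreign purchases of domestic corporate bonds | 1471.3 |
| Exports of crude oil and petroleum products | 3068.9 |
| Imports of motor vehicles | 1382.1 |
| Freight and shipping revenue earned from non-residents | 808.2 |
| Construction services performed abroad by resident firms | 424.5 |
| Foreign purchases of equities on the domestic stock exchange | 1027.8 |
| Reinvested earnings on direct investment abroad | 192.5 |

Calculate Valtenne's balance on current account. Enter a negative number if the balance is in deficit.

Goods: 1886.3 + 628.2 + 3068.9 - 1382.1 = 4201.3
Services: 1572.5 - 474.0 + 808.2 + 424.5 - 513.7 + 475.1 = 2292.6
Primary income: 192.5
Current account = 4201.3 + 2292.6 + 192.5 = 6686.4
(Excluded from the current account — financial account: sale of domestic government bonds to non-residents 1541.9, foreign purchases of domestic corporate bonds 1471.3, foreign purchases of equities on the domestic stock exchange 1027.8; capital account: debt forgiveness received from foreign official creditors 239.9.)

6686.4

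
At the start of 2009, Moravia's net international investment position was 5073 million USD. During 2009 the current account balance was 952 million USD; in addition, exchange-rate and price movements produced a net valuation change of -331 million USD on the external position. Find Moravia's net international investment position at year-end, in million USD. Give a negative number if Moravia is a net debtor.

5694

Change in NIIP = current account + net valuation change = 952 + (-331) = 621
End-of-year NIIP = 5073 + 621 = 5694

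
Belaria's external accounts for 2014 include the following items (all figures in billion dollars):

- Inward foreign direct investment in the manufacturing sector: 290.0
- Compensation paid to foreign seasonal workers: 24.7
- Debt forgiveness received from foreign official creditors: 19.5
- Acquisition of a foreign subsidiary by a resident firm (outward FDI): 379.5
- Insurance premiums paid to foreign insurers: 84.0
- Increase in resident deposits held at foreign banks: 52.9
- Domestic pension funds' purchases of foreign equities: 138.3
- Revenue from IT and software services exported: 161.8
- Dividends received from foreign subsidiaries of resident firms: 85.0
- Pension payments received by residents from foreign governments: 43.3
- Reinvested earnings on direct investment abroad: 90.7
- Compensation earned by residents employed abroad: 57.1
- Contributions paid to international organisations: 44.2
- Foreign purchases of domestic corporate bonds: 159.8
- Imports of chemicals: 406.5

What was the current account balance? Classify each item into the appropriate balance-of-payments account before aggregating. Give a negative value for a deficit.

-121.5

Goods: -406.5
Services: -84.0 + 161.8 = 77.8
Primary income: 57.1 - 24.7 + 90.7 + 85.0 = 208.1
Secondary income: -44.2 + 43.3 = -0.9
Current account = (-406.5) + 77.8 + 208.1 + (-0.9) = -121.5
(Excluded from the current account — financial account: inward foreign direct investment in the manufacturing sector 290.0, acquisition of a foreign subsidiary by a resident firm (outward FDI) 379.5, increase in resident deposits held at foreign banks 52.9, domestic pension funds' purchases of foreign equities 138.3, foreign purchases of domestic corporate bonds 159.8; capital account: debt forgiveness received from foreign official creditors 19.5.)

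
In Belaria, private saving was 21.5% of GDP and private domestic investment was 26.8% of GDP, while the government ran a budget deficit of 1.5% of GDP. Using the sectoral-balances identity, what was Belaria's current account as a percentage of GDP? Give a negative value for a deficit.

By the sectoral-balances identity, CA = (S_private - I) + (T - G).
Private balance = 21.5 - 26.8 = -5.3
Government balance (T - G) = -1.5
CA = -5.3 + (-1.5) = -6.8

-6.8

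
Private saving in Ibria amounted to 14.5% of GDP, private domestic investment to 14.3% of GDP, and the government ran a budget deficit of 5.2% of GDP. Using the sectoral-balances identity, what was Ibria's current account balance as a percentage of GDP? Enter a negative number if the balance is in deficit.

By the sectoral-balances identity, CA = (S_private - I) + (T - G).
Private balance = 14.5 - 14.3 = 0.2
Government balance (T - G) = -5.2
CA = 0.2 + (-5.2) = -5.0

-5.0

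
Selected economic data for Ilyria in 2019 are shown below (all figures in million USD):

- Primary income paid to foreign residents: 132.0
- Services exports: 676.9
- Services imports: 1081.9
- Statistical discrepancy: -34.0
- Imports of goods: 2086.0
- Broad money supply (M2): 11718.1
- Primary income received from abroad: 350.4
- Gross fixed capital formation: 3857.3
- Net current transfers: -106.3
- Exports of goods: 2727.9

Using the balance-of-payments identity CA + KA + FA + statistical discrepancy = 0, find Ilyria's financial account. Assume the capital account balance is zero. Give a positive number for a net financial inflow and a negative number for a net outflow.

-315.0

Goods balance = 2727.9 - 2086.0 = 641.9
Services balance = 676.9 - 1081.9 = -405.0
Trade balance (goods + services) = 641.9 + (-405.0) = 236.9
Net primary income = 350.4 - 132.0 = 218.4
Net secondary income = -106.3
Current account = 236.9 + 218.4 + (-106.3) = 349.0
Financial account = -(349.0 + (-34.0)) = -315.0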